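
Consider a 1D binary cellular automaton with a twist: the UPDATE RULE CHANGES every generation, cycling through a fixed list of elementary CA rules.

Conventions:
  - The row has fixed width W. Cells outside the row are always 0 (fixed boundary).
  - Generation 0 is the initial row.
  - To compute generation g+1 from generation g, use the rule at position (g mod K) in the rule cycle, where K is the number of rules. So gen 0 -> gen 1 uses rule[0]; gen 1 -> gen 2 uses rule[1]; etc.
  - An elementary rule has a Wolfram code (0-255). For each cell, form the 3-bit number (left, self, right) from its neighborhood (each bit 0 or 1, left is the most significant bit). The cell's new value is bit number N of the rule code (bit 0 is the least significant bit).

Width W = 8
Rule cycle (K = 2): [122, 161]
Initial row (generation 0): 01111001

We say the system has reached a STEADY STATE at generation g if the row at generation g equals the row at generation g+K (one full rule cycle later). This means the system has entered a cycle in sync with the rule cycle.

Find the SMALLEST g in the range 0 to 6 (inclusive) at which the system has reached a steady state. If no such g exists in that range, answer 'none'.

Answer: 6

Derivation:
Gen 0: 01111001
Gen 1 (rule 122): 11001110
Gen 2 (rule 161): 00000100
Gen 3 (rule 122): 00001010
Gen 4 (rule 161): 11100100
Gen 5 (rule 122): 10111010
Gen 6 (rule 161): 01010100
Gen 7 (rule 122): 10101010
Gen 8 (rule 161): 01010100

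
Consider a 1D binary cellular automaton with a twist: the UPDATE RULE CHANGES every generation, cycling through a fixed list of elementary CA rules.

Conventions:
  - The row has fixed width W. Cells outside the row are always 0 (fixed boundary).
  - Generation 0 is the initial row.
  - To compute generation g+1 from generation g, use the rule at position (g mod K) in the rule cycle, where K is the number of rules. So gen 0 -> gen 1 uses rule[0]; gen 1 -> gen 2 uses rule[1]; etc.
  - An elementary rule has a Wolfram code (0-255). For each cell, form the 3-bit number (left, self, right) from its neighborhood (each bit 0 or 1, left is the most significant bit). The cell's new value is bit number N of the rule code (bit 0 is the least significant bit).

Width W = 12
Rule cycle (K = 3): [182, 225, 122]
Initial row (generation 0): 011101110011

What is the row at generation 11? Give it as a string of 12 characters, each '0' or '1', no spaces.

Gen 0: 011101110011
Gen 1 (rule 182): 101010101100
Gen 2 (rule 225): 010101010101
Gen 3 (rule 122): 101010101010
Gen 4 (rule 182): 111111111111
Gen 5 (rule 225): 011111111111
Gen 6 (rule 122): 110000000001
Gen 7 (rule 182): 001000000011
Gen 8 (rule 225): 100011111001
Gen 9 (rule 122): 010110001110
Gen 10 (rule 182): 111001010101
Gen 11 (rule 225): 011000101010

Answer: 011000101010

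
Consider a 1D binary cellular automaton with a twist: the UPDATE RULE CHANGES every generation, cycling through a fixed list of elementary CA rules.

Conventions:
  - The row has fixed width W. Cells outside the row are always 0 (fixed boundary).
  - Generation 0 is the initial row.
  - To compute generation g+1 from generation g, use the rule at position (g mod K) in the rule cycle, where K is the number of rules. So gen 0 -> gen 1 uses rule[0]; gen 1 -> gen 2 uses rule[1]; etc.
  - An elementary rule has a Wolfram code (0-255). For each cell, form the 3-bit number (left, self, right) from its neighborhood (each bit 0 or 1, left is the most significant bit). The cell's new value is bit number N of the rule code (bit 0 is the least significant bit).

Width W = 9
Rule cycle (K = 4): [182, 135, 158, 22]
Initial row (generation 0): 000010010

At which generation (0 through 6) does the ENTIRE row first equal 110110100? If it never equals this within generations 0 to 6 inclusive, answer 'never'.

Answer: 6

Derivation:
Gen 0: 000010010
Gen 1 (rule 182): 000111111
Gen 2 (rule 135): 111011110
Gen 3 (rule 158): 110011101
Gen 4 (rule 22): 001100001
Gen 5 (rule 182): 010010011
Gen 6 (rule 135): 110110100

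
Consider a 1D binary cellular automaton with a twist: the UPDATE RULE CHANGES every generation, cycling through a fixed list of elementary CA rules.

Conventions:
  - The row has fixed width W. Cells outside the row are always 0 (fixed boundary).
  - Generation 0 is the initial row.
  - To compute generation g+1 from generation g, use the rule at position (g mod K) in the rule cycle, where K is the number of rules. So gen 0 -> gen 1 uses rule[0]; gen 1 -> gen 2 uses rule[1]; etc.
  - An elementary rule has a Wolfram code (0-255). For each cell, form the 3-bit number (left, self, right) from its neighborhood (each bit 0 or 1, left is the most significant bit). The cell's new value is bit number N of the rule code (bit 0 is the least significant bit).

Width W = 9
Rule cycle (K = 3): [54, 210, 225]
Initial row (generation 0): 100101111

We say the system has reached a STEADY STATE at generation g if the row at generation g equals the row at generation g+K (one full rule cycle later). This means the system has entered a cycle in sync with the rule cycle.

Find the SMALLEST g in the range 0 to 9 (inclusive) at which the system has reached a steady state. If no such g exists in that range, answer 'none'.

Gen 0: 100101111
Gen 1 (rule 54): 111110000
Gen 2 (rule 210): 011111000
Gen 3 (rule 225): 001111011
Gen 4 (rule 54): 010000100
Gen 5 (rule 210): 101001010
Gen 6 (rule 225): 010000100
Gen 7 (rule 54): 111001110
Gen 8 (rule 210): 011110111
Gen 9 (rule 225): 001111011
Gen 10 (rule 54): 010000100
Gen 11 (rule 210): 101001010
Gen 12 (rule 225): 010000100

Answer: none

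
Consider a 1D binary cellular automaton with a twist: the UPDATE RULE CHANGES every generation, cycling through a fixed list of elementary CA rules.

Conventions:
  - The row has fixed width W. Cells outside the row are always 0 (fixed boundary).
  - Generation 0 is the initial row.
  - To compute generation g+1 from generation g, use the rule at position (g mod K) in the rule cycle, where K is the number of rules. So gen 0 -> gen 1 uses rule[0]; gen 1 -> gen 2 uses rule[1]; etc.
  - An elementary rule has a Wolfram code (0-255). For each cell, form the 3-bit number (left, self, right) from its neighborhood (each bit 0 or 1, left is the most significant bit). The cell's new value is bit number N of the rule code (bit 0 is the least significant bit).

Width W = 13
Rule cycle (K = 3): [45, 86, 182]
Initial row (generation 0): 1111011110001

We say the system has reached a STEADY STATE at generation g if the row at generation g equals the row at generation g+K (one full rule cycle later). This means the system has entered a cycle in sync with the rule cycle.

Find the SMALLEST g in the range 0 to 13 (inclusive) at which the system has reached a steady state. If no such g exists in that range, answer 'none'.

Answer: none

Derivation:
Gen 0: 1111011110001
Gen 1 (rule 45): 1000110000101
Gen 2 (rule 86): 1101011001101
Gen 3 (rule 182): 0011100110011
Gen 4 (rule 45): 1010000100010
Gen 5 (rule 86): 1011001110111
Gen 6 (rule 182): 1100110101010
Gen 7 (rule 45): 1000101111110
Gen 8 (rule 86): 1101100000011
Gen 9 (rule 182): 0010010000100
Gen 10 (rule 45): 1010010110101
Gen 11 (rule 86): 1011110010101
Gen 12 (rule 182): 1101101111111
Gen 13 (rule 45): 1011011000000
Gen 14 (rule 86): 1001001100000
Gen 15 (rule 182): 1111110010000
Gen 16 (rule 45): 1000000010111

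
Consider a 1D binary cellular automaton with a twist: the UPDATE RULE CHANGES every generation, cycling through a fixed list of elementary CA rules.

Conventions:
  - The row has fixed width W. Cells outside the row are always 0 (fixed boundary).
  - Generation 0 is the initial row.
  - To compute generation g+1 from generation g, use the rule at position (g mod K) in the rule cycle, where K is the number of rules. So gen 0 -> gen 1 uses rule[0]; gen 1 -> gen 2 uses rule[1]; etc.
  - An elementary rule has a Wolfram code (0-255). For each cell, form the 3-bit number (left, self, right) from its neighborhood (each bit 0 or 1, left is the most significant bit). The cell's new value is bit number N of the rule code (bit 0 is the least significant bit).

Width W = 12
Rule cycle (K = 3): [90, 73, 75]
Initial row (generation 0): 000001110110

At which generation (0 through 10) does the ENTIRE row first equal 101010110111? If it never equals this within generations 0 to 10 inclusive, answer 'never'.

Answer: never

Derivation:
Gen 0: 000001110110
Gen 1 (rule 90): 000011010111
Gen 2 (rule 73): 111011000101
Gen 3 (rule 75): 101011011000
Gen 4 (rule 90): 000011011100
Gen 5 (rule 73): 111011010101
Gen 6 (rule 75): 101011000000
Gen 7 (rule 90): 000011100000
Gen 8 (rule 73): 111010101111
Gen 9 (rule 75): 101000001001
Gen 10 (rule 90): 000100010110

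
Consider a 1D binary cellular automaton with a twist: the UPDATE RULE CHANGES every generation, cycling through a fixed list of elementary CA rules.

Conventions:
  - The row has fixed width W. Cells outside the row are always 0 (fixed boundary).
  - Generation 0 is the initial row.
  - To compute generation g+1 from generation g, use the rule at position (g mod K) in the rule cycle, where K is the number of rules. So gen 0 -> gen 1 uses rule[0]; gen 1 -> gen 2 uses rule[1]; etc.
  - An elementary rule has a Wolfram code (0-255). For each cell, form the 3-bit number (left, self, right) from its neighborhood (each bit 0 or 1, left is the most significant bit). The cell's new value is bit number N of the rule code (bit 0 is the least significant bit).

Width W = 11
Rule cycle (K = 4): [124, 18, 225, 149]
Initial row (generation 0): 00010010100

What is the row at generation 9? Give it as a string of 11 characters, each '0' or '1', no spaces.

Answer: 01000000011

Derivation:
Gen 0: 00010010100
Gen 1 (rule 124): 00011011110
Gen 2 (rule 18): 00100000001
Gen 3 (rule 225): 10001111100
Gen 4 (rule 149): 11100111011
Gen 5 (rule 124): 10110101111
Gen 6 (rule 18): 00000000000
Gen 7 (rule 225): 11111111111
Gen 8 (rule 149): 01111111110
Gen 9 (rule 124): 01000000011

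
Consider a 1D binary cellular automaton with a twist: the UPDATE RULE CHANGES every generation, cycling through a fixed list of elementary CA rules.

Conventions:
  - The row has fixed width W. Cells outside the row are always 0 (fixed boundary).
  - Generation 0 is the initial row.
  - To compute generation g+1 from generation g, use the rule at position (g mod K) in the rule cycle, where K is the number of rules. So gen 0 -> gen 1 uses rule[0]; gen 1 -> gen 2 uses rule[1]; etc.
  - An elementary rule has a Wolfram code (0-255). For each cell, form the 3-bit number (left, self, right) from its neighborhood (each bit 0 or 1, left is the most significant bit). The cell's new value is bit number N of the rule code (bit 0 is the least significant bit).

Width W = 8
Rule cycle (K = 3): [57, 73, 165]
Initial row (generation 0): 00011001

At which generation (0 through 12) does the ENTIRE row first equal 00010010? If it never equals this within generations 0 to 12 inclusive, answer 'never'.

Answer: 9

Derivation:
Gen 0: 00011001
Gen 1 (rule 57): 11010100
Gen 2 (rule 73): 11000001
Gen 3 (rule 165): 00011101
Gen 4 (rule 57): 11010010
Gen 5 (rule 73): 11000000
Gen 6 (rule 165): 00011111
Gen 7 (rule 57): 11010000
Gen 8 (rule 73): 11000111
Gen 9 (rule 165): 00010010
Gen 10 (rule 57): 11001001
Gen 11 (rule 73): 11000000
Gen 12 (rule 165): 00011111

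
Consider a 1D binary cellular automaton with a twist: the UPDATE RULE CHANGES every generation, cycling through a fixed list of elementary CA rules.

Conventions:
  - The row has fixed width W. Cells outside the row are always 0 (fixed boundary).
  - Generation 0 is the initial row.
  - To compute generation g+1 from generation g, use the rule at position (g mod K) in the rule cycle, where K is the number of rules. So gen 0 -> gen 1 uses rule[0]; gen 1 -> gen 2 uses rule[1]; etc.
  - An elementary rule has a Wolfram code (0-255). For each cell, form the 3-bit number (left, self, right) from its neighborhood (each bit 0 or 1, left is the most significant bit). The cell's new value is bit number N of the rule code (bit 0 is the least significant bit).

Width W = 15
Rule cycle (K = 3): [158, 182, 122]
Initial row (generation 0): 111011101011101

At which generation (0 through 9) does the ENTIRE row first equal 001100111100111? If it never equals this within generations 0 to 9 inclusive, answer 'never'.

Gen 0: 111011101011101
Gen 1 (rule 158): 110011001011001
Gen 2 (rule 182): 001100111100111
Gen 3 (rule 122): 011111100111101
Gen 4 (rule 158): 111111011111001
Gen 5 (rule 182): 011110101110111
Gen 6 (rule 122): 110011011011101
Gen 7 (rule 158): 101110010011001
Gen 8 (rule 182): 110101111100111
Gen 9 (rule 122): 111011000111101

Answer: 2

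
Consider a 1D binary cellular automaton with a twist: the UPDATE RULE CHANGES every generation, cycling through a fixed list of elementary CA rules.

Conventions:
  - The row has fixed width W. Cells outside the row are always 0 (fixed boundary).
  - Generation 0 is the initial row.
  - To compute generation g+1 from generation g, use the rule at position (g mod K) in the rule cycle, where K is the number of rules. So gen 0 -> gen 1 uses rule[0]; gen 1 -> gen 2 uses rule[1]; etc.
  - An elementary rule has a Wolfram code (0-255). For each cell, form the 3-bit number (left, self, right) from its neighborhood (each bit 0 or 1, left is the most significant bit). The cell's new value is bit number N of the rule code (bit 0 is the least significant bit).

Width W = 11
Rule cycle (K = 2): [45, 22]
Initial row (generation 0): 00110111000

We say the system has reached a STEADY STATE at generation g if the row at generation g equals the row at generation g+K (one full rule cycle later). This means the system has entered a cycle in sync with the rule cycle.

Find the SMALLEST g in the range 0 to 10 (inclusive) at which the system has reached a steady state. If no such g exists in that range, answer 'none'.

Gen 0: 00110111000
Gen 1 (rule 45): 10101100011
Gen 2 (rule 22): 10100010100
Gen 3 (rule 45): 11101011101
Gen 4 (rule 22): 00001000001
Gen 5 (rule 45): 11101011101
Gen 6 (rule 22): 00001000001
Gen 7 (rule 45): 11101011101
Gen 8 (rule 22): 00001000001
Gen 9 (rule 45): 11101011101
Gen 10 (rule 22): 00001000001
Gen 11 (rule 45): 11101011101
Gen 12 (rule 22): 00001000001

Answer: 3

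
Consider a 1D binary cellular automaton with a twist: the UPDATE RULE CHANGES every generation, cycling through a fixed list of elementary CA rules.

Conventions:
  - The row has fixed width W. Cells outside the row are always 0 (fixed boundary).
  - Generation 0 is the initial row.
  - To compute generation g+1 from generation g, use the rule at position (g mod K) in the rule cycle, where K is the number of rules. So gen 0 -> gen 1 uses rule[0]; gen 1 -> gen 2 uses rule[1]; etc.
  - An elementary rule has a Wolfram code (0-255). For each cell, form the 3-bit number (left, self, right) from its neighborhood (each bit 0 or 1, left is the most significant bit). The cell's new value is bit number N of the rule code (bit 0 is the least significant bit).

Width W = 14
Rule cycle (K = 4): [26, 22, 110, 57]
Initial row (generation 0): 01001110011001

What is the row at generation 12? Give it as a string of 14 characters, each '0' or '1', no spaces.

Answer: 10000011101010

Derivation:
Gen 0: 01001110011001
Gen 1 (rule 26): 10111001110110
Gen 2 (rule 22): 10000110000001
Gen 3 (rule 110): 10001110000011
Gen 4 (rule 57): 01101001111010
Gen 5 (rule 26): 11000111000001
Gen 6 (rule 22): 00101000100011
Gen 7 (rule 110): 01111001100111
Gen 8 (rule 57): 01000101010100
Gen 9 (rule 26): 10101000000010
Gen 10 (rule 22): 10101100000111
Gen 11 (rule 110): 11111100001101
Gen 12 (rule 57): 10000011101010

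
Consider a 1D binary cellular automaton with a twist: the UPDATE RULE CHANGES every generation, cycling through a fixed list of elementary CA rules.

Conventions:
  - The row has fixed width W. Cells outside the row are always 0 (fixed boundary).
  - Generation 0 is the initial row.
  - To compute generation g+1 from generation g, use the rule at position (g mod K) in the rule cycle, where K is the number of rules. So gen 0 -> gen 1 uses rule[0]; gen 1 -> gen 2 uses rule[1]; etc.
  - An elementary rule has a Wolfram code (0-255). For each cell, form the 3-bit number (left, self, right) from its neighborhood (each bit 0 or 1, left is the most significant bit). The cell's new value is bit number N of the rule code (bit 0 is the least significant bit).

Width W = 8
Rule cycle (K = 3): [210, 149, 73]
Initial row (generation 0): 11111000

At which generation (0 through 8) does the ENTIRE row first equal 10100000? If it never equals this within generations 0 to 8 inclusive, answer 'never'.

Gen 0: 11111000
Gen 1 (rule 210): 01111100
Gen 2 (rule 149): 00111011
Gen 3 (rule 73): 10101011
Gen 4 (rule 210): 00000001
Gen 5 (rule 149): 11111101
Gen 6 (rule 73): 10000100
Gen 7 (rule 210): 01001010
Gen 8 (rule 149): 01101011

Answer: never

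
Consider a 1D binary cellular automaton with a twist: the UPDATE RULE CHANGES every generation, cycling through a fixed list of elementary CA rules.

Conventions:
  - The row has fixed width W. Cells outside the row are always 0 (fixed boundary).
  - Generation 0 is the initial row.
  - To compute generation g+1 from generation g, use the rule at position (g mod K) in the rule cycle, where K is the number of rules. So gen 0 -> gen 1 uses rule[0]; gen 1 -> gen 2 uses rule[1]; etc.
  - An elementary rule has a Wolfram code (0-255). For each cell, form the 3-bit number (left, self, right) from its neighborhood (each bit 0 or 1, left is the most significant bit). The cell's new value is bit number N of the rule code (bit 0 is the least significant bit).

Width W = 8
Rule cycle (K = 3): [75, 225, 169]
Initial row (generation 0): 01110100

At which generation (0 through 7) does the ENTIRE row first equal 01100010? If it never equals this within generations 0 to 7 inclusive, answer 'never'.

Answer: never

Derivation:
Gen 0: 01110100
Gen 1 (rule 75): 11010001
Gen 2 (rule 225): 01100100
Gen 3 (rule 169): 01000001
Gen 4 (rule 75): 10011110
Gen 5 (rule 225): 00001110
Gen 6 (rule 169): 11101100
Gen 7 (rule 75): 10101101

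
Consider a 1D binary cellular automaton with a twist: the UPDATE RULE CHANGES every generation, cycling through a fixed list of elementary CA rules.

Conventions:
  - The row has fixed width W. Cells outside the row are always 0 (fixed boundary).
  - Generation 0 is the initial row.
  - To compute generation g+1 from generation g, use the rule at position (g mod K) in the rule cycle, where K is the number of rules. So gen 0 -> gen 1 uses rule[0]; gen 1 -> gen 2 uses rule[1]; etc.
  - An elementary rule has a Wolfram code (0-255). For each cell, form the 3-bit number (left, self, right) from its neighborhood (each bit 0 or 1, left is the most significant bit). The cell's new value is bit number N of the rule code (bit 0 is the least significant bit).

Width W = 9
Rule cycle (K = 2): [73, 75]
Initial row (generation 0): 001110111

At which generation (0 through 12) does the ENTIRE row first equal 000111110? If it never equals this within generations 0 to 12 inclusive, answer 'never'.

Answer: never

Derivation:
Gen 0: 001110111
Gen 1 (rule 73): 101010101
Gen 2 (rule 75): 000000000
Gen 3 (rule 73): 111111111
Gen 4 (rule 75): 100000001
Gen 5 (rule 73): 001111100
Gen 6 (rule 75): 111000101
Gen 7 (rule 73): 101010000
Gen 8 (rule 75): 000000111
Gen 9 (rule 73): 111110101
Gen 10 (rule 75): 100010000
Gen 11 (rule 73): 001000111
Gen 12 (rule 75): 110011101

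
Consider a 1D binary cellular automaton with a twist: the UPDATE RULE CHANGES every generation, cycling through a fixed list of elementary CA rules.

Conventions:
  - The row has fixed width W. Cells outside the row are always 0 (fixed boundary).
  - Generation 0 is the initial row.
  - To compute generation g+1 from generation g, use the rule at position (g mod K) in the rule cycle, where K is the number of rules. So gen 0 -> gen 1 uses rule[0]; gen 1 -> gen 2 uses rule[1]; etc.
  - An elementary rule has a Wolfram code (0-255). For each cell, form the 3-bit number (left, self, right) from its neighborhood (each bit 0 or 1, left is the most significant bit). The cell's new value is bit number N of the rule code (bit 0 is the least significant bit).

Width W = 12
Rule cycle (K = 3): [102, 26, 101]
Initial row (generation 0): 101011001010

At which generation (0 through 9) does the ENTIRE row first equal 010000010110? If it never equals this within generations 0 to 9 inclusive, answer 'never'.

Gen 0: 101011001010
Gen 1 (rule 102): 111101011110
Gen 2 (rule 26): 100000010001
Gen 3 (rule 101): 101111010101
Gen 4 (rule 102): 110001111111
Gen 5 (rule 26): 101011000000
Gen 6 (rule 101): 111101011111
Gen 7 (rule 102): 000111100001
Gen 8 (rule 26): 001100010010
Gen 9 (rule 101): 100101010010

Answer: never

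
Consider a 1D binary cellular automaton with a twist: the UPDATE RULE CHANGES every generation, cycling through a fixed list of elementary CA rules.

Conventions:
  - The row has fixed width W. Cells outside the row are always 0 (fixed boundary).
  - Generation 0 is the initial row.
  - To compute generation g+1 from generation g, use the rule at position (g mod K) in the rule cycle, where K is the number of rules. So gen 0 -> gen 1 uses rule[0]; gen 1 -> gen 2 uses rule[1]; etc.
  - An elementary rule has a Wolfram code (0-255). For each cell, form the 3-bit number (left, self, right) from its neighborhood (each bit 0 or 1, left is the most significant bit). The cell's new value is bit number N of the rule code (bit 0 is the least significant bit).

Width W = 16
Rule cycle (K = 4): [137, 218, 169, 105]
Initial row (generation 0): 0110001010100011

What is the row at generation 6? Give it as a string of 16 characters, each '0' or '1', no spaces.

Gen 0: 0110001010100011
Gen 1 (rule 137): 0100100000001010
Gen 2 (rule 218): 1011010000010001
Gen 3 (rule 169): 0110100111000100
Gen 4 (rule 105): 0111000101010001
Gen 5 (rule 137): 0110010000000100
Gen 6 (rule 218): 1111101000001010

Answer: 1111101000001010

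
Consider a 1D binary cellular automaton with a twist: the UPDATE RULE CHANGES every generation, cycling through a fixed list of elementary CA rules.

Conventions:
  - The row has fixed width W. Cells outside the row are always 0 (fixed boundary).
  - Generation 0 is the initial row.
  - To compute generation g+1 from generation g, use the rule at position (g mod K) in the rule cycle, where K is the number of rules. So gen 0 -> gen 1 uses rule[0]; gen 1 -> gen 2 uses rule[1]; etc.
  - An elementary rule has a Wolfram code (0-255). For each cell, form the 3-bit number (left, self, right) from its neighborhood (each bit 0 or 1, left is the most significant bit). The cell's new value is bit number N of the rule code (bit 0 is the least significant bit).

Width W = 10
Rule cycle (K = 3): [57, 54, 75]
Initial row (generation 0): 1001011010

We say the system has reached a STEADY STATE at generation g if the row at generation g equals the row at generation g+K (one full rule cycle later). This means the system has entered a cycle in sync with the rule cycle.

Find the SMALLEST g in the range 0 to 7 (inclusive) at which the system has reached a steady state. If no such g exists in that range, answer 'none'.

Answer: none

Derivation:
Gen 0: 1001011010
Gen 1 (rule 57): 0100110101
Gen 2 (rule 54): 1111001111
Gen 3 (rule 75): 1001011001
Gen 4 (rule 57): 0100110100
Gen 5 (rule 54): 1111001110
Gen 6 (rule 75): 1001011010
Gen 7 (rule 57): 0100110101
Gen 8 (rule 54): 1111001111
Gen 9 (rule 75): 1001011001
Gen 10 (rule 57): 0100110100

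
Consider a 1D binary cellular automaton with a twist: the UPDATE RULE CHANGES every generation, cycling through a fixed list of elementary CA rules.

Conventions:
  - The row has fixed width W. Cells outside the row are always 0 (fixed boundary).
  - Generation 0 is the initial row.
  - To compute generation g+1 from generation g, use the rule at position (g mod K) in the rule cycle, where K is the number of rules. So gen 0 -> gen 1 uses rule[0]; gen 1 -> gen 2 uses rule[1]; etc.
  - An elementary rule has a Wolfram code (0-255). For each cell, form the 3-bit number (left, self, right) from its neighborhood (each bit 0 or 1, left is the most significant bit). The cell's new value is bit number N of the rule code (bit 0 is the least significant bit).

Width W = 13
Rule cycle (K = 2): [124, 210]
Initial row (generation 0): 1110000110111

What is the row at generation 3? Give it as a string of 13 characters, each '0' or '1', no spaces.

Gen 0: 1110000110111
Gen 1 (rule 124): 1011000111101
Gen 2 (rule 210): 0001101011100
Gen 3 (rule 124): 0001111110110

Answer: 0001111110110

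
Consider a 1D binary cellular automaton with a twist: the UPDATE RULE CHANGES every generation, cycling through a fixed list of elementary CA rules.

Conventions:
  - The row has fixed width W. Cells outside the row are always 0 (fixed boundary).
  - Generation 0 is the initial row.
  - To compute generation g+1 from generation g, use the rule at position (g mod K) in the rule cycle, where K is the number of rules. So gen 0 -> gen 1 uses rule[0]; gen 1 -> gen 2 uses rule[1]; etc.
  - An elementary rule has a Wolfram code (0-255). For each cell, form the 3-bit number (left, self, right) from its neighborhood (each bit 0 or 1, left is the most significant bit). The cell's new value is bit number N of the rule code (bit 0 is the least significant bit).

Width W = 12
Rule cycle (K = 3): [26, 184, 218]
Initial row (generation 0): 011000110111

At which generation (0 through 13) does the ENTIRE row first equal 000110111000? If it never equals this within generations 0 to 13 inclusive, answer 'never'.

Gen 0: 011000110111
Gen 1 (rule 26): 110101100100
Gen 2 (rule 184): 101011010010
Gen 3 (rule 218): 000011001101
Gen 4 (rule 26): 000110111000
Gen 5 (rule 184): 000101110100
Gen 6 (rule 218): 001001110010
Gen 7 (rule 26): 010111001101
Gen 8 (rule 184): 001110101010
Gen 9 (rule 218): 011110000001
Gen 10 (rule 26): 110001000010
Gen 11 (rule 184): 101000100001
Gen 12 (rule 218): 000101010010
Gen 13 (rule 26): 001000001101

Answer: 4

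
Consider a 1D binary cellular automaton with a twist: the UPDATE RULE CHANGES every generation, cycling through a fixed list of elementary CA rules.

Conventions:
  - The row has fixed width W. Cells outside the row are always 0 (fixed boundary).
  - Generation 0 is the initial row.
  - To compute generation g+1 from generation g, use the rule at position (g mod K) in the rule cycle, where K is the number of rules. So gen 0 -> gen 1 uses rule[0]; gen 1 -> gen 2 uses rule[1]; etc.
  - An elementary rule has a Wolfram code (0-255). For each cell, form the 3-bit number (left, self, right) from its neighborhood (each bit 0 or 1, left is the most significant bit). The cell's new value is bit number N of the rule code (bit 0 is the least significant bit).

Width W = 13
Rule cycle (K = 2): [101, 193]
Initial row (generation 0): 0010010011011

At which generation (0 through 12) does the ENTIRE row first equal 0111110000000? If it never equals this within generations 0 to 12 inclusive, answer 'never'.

Answer: 4

Derivation:
Gen 0: 0010010011011
Gen 1 (rule 101): 1010010001101
Gen 2 (rule 193): 0000000100100
Gen 3 (rule 101): 1111110100101
Gen 4 (rule 193): 0111110000000
Gen 5 (rule 101): 0000010111111
Gen 6 (rule 193): 1111000011111
Gen 7 (rule 101): 0001011000001
Gen 8 (rule 193): 1100001011100
Gen 9 (rule 101): 0101101100101
Gen 10 (rule 193): 0000100100000
Gen 11 (rule 101): 1110100101111
Gen 12 (rule 193): 0110000000111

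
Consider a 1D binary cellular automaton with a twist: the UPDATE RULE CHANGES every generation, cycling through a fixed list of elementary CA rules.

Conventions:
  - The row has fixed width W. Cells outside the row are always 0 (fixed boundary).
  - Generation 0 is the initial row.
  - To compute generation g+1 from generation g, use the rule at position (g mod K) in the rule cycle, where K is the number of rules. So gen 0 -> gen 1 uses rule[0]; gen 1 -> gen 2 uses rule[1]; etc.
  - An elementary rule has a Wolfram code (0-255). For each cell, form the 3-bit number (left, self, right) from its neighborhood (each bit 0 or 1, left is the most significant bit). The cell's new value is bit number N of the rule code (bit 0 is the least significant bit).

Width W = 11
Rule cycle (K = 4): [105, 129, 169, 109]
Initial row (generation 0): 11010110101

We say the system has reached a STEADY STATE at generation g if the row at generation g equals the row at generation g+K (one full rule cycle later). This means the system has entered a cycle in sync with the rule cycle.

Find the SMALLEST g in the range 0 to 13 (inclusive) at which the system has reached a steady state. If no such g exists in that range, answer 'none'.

Gen 0: 11010110101
Gen 1 (rule 105): 11101111010
Gen 2 (rule 129): 01000110000
Gen 3 (rule 169): 00010100111
Gen 4 (rule 109): 11011100101
Gen 5 (rule 105): 11110100010
Gen 6 (rule 129): 01100001000
Gen 7 (rule 169): 01001100011
Gen 8 (rule 109): 01001101011
Gen 9 (rule 105): 00001110111
Gen 10 (rule 129): 11100100010
Gen 11 (rule 169): 11000001000
Gen 12 (rule 109): 11011101011
Gen 13 (rule 105): 11110110111
Gen 14 (rule 129): 01100000010
Gen 15 (rule 169): 01001111000
Gen 16 (rule 109): 01001001011
Gen 17 (rule 105): 00000000111

Answer: none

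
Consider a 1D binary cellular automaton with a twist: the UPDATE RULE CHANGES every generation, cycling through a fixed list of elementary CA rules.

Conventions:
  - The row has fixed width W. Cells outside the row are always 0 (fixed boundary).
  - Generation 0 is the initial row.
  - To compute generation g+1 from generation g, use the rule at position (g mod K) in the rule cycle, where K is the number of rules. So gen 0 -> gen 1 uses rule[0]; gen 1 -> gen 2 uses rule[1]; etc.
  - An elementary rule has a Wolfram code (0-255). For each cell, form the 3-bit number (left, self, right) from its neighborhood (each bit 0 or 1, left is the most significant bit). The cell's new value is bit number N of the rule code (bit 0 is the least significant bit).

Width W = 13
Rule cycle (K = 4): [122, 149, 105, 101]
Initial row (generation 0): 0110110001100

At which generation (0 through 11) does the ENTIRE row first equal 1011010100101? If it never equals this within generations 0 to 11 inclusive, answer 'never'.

Gen 0: 0110110001100
Gen 1 (rule 122): 1111111011110
Gen 2 (rule 149): 0111110001101
Gen 3 (rule 105): 0100010101110
Gen 4 (rule 101): 0101011110010
Gen 5 (rule 122): 1010110011101
Gen 6 (rule 149): 1010001001001
Gen 7 (rule 105): 0100100000000
Gen 8 (rule 101): 0100101111111
Gen 9 (rule 122): 1011011000001
Gen 10 (rule 149): 1000000111101
Gen 11 (rule 105): 0011110100110

Answer: never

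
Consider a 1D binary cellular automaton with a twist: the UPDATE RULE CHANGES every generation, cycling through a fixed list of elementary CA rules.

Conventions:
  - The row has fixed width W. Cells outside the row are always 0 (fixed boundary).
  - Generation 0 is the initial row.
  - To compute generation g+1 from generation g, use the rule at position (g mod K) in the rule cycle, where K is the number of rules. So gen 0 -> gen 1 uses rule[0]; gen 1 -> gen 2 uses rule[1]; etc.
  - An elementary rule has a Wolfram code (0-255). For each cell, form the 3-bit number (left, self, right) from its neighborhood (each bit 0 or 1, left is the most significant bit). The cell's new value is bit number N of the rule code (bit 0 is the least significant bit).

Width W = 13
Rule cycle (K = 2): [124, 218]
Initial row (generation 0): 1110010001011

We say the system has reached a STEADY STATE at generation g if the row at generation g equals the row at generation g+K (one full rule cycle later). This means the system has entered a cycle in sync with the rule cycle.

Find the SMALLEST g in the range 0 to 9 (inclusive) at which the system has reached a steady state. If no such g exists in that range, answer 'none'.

Gen 0: 1110010001011
Gen 1 (rule 124): 1011011001111
Gen 2 (rule 218): 0011011111111
Gen 3 (rule 124): 0011110000001
Gen 4 (rule 218): 0111111000010
Gen 5 (rule 124): 0100001100011
Gen 6 (rule 218): 1010011110111
Gen 7 (rule 124): 1111010011101
Gen 8 (rule 218): 1111001111100
Gen 9 (rule 124): 1001101000110
Gen 10 (rule 218): 0111100101111
Gen 11 (rule 124): 0100110111001

Answer: none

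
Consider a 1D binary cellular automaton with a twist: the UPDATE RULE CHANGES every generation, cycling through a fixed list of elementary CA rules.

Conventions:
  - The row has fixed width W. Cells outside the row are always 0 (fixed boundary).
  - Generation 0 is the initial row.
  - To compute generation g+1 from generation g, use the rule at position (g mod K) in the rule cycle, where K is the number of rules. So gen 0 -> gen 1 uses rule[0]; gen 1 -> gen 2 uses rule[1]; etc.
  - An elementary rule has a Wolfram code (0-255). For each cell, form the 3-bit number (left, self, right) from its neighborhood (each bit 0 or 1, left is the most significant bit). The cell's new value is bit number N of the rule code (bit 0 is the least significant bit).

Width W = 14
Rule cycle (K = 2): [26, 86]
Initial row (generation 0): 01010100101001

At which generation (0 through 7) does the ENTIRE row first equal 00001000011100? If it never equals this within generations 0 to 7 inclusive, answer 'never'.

Answer: 5

Derivation:
Gen 0: 01010100101001
Gen 1 (rule 26): 10000011000110
Gen 2 (rule 86): 11000101101011
Gen 3 (rule 26): 10101001000010
Gen 4 (rule 86): 10101111100111
Gen 5 (rule 26): 00001000011100
Gen 6 (rule 86): 00011100100110
Gen 7 (rule 26): 00110011011101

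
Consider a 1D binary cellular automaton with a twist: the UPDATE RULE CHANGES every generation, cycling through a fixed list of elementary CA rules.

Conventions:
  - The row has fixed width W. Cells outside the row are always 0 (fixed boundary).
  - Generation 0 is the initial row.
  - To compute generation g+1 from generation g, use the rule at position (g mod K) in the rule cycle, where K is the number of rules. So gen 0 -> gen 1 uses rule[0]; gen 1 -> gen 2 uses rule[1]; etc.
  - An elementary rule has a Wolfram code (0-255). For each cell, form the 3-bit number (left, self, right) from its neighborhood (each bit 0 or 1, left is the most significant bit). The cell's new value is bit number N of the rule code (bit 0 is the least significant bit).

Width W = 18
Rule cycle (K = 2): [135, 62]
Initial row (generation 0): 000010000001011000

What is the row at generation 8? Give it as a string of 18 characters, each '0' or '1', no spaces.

Answer: 110011111101111001

Derivation:
Gen 0: 000010000001011000
Gen 1 (rule 135): 111110111111000011
Gen 2 (rule 62): 100001100000100110
Gen 3 (rule 135): 101110001111101000
Gen 4 (rule 62): 111001011000011100
Gen 5 (rule 135): 010011000011101001
Gen 6 (rule 62): 111110100110011111
Gen 7 (rule 135): 011100101000101110
Gen 8 (rule 62): 110011111101111001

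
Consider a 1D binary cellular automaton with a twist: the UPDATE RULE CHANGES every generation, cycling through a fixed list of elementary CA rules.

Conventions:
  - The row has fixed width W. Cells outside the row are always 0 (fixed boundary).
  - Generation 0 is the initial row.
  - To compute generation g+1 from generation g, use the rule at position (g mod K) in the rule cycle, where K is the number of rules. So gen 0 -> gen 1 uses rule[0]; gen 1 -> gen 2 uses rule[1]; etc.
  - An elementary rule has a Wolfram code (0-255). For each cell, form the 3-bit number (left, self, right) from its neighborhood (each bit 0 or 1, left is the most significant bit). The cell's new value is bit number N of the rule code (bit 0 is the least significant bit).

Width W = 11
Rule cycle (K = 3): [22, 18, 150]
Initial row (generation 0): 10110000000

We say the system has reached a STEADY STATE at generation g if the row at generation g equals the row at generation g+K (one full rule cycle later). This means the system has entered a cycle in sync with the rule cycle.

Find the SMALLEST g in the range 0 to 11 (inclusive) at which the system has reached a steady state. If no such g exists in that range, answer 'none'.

Answer: 10

Derivation:
Gen 0: 10110000000
Gen 1 (rule 22): 10001000000
Gen 2 (rule 18): 01010100000
Gen 3 (rule 150): 11010110000
Gen 4 (rule 22): 00010001000
Gen 5 (rule 18): 00101010100
Gen 6 (rule 150): 01101010110
Gen 7 (rule 22): 10001010001
Gen 8 (rule 18): 01010001010
Gen 9 (rule 150): 11011011011
Gen 10 (rule 22): 00000000000
Gen 11 (rule 18): 00000000000
Gen 12 (rule 150): 00000000000
Gen 13 (rule 22): 00000000000
Gen 14 (rule 18): 00000000000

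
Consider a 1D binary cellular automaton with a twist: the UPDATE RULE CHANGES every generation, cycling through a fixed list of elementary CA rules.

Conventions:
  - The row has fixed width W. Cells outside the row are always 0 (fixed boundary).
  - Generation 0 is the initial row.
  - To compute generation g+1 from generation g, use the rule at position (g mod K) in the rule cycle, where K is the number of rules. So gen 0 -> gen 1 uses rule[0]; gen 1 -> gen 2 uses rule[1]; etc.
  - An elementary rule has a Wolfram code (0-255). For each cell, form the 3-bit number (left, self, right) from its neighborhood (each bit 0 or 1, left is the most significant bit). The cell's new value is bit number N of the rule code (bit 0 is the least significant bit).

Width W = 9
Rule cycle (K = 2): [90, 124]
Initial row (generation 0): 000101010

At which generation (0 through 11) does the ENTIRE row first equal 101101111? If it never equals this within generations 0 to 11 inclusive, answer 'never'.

Answer: 11

Derivation:
Gen 0: 000101010
Gen 1 (rule 90): 001000001
Gen 2 (rule 124): 001100001
Gen 3 (rule 90): 011110010
Gen 4 (rule 124): 010011011
Gen 5 (rule 90): 101111011
Gen 6 (rule 124): 111001111
Gen 7 (rule 90): 101111001
Gen 8 (rule 124): 111001101
Gen 9 (rule 90): 101111100
Gen 10 (rule 124): 111000110
Gen 11 (rule 90): 101101111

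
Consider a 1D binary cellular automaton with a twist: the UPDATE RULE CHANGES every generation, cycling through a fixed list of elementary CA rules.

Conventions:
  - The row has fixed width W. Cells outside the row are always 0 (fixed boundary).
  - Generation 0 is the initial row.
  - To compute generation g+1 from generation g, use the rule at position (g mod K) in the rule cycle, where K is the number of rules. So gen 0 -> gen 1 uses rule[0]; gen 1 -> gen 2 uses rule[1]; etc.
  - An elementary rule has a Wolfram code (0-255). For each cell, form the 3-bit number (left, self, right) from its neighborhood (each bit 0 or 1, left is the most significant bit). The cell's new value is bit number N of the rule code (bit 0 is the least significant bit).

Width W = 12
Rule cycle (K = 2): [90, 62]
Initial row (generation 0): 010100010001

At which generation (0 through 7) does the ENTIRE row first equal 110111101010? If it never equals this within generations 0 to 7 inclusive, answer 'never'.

Gen 0: 010100010001
Gen 1 (rule 90): 100010101010
Gen 2 (rule 62): 110111111111
Gen 3 (rule 90): 110100000001
Gen 4 (rule 62): 101110000011
Gen 5 (rule 90): 001011000111
Gen 6 (rule 62): 011110101100
Gen 7 (rule 90): 110010001110

Answer: never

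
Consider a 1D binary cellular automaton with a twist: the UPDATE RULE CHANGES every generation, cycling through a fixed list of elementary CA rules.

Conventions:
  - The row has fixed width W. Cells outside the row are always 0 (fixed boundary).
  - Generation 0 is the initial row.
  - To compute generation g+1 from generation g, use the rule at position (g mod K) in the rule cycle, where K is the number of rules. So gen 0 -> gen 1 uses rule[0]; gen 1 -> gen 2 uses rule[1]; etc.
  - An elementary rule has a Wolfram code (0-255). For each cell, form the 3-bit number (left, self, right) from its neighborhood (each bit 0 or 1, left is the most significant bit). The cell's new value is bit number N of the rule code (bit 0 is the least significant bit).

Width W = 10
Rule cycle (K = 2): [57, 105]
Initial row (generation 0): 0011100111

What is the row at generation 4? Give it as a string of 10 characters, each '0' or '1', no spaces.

Gen 0: 0011100111
Gen 1 (rule 57): 1010010100
Gen 2 (rule 105): 0100001001
Gen 3 (rule 57): 0011100100
Gen 4 (rule 105): 1010100001

Answer: 1010100001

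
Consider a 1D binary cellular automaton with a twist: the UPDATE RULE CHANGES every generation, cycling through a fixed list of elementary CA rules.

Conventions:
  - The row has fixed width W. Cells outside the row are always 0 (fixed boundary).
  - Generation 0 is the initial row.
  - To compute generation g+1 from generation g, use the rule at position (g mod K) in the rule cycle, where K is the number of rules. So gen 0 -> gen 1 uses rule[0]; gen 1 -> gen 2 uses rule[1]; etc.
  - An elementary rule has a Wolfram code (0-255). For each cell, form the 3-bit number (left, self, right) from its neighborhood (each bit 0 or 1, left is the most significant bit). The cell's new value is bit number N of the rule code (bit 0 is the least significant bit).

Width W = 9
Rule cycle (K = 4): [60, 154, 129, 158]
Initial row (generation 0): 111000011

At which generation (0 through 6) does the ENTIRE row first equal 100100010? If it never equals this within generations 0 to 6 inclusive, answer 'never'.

Gen 0: 111000011
Gen 1 (rule 60): 100100010
Gen 2 (rule 154): 011010101
Gen 3 (rule 129): 000000000
Gen 4 (rule 158): 000000000
Gen 5 (rule 60): 000000000
Gen 6 (rule 154): 000000000

Answer: 1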